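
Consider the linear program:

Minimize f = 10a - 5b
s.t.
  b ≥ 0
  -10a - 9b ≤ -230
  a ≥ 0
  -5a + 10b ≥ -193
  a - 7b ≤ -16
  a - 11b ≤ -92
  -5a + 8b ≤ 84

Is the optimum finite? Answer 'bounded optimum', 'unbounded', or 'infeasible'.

bounded optimum

Feasible corners and f = 10a - 5b:
  (1702/119, 1150/119) → f = 1610/17
  (1084/125, 398/25) → f = 178/25
  (3043/45, 653/45) → f = 1811/3
The feasible region has finitely many vertices and no improving ray; the minimum is 178/25 at (1084/125, 398/25).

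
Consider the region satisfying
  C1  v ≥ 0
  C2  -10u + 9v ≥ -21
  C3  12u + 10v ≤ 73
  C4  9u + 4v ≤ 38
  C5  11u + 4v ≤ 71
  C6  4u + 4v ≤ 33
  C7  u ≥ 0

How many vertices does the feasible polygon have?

5

Intersecting each pair of boundary lines and keeping only the points that satisfy every inequality leaves:
  (21/10, 0)
  (0, 0)
  (426/121, 191/121)
  (44/21, 67/14)
  (0, 73/10)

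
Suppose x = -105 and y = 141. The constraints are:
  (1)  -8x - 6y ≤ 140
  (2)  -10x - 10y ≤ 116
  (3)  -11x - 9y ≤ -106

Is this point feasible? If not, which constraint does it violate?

(1): -6 ≤ 140 ✓
(2): -360 ≤ 116 ✓
(3): -114 ≤ -106 ✓

feasible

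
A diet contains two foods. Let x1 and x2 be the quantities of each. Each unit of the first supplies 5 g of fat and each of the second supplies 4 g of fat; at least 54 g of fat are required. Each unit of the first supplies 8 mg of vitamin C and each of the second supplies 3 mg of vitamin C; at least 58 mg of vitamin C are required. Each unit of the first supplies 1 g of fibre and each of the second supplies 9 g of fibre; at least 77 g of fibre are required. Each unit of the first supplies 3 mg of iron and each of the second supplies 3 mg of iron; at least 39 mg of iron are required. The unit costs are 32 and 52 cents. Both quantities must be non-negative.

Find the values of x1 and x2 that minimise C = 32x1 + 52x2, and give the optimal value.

x1 = 5, x2 = 8, minimum C = 576

Feasible corners and C = 32x1 + 52x2:
  (0, 58/3) → C = 3016/3
  (77, 0) → C = 2464
  (19/5, 46/5) → C = 600
  (5, 8) → C = 576
The feasible region is unbounded (it extends along (0, 1), (1, 0)), but C strictly increases along every unbounded feasible direction, so there is no improving ray and the minimum is attained at a vertex.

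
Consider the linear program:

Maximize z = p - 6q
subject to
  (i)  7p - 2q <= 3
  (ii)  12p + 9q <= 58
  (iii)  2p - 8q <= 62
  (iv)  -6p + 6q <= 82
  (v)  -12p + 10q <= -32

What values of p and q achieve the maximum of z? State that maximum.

p = -91/19, q = -170/19, maximum z = 929/19

Corner points and z = p - 6q:
  (-25/13, -107/13) → z = 617/13
  (-17/23, -94/23) → z = 547/23
  (-91/19, -170/19) → z = 929/19

The optimum lies where 2p - 8q = 62 and -12p + 10q = -32.
Solving simultaneously gives p = -91/19, q = -170/19.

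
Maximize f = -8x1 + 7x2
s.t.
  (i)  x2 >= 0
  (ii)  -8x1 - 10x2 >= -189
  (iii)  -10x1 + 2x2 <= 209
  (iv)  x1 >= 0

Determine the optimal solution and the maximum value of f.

Corner points and f = -8x1 + 7x2:
  (189/8, 0) → f = -189
  (0, 0) → f = 0
  (0, 189/10) → f = 1323/10

x1 = 0, x2 = 189/10, maximum f = 1323/10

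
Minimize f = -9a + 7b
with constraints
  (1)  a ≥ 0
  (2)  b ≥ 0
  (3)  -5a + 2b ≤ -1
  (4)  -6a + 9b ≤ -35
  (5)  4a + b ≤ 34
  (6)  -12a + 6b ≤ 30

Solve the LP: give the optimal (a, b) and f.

Feasible corners and f = -9a + 7b:
  (35/6, 0) → f = -105/2
  (17/2, 0) → f = -153/2
  (341/42, 32/21) → f = -2621/42

The optimum lies where b = 0 and 4a + b = 34.
Solving simultaneously gives a = 17/2, b = 0.

a = 17/2, b = 0, minimum f = -153/2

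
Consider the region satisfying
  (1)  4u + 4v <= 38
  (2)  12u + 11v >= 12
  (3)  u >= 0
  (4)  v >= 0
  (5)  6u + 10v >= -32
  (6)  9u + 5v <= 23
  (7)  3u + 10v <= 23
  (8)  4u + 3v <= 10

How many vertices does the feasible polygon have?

Pairwise boundary intersections that survive every other constraint:
  (0, 12/11)
  (1, 0)
  (0, 23/10)
  (5/2, 0)
  (1, 2)

5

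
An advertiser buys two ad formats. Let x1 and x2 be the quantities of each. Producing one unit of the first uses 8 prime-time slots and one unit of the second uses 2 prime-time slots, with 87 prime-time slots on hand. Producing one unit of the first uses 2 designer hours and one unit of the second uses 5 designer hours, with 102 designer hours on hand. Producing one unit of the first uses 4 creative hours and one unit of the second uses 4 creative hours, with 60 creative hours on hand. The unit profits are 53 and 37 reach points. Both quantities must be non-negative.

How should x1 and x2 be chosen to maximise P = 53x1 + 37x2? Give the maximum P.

x1 = 19/2, x2 = 11/2, maximum P = 707

Corner points and P = 53x1 + 37x2:
  (0, 0) → P = 0
  (0, 15) → P = 555
  (87/8, 0) → P = 4611/8
  (19/2, 11/2) → P = 707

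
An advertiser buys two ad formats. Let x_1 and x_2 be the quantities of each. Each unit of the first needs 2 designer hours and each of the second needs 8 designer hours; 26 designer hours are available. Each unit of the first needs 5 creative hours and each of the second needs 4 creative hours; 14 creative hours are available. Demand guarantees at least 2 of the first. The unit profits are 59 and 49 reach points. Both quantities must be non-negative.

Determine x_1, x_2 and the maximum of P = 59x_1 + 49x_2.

x_1 = 2, x_2 = 1, maximum P = 167

Feasible corners and P = 59x_1 + 49x_2:
  (14/5, 0) → P = 826/5
  (2, 0) → P = 118
  (2, 1) → P = 167

The optimum lies where 5x_1 + 4x_2 = 14 and x_1 = 2.
Solving simultaneously gives x_1 = 2, x_2 = 1.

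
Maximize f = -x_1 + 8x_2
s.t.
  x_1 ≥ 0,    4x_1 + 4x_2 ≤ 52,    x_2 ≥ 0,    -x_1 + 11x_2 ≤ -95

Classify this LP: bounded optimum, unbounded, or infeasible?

The boundaries x_1 = 0 and 4x_1 + 4x_2 = 52 meet at (0, 13), but that point violates -x_1 + 11x_2 ≤ -95. Every candidate vertex is excluded by some other constraint, so the feasible region is empty.

infeasible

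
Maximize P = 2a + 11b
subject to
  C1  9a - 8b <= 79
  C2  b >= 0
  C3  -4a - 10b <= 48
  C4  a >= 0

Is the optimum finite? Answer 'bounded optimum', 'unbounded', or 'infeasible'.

unbounded

From the feasible point (79/9, 0), moving in the direction (0, 1) keeps every constraint satisfied while P increases without bound.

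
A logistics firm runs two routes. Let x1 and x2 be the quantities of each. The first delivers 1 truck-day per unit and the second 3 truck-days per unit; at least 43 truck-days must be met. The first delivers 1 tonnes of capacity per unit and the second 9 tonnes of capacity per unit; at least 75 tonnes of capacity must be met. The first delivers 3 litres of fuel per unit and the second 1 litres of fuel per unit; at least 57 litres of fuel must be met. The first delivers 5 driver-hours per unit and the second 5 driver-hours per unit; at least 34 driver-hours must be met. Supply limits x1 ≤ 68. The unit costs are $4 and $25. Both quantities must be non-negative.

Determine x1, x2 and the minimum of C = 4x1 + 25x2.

x1 = 27, x2 = 16/3, minimum C = 724/3

Feasible corners and C = 4x1 + 25x2:
  (0, 57) → C = 1425
  (27, 16/3) → C = 724/3
  (16, 9) → C = 289
  (68, 7/9) → C = 2623/9
The feasible region is unbounded (it extends along (0, 1)), but C strictly increases along every unbounded feasible direction, so there is no improving ray and the minimum is attained at a vertex.

At the optimal vertex, x1 + 3x2 = 43 and x1 + 9x2 = 75.
Solving simultaneously gives x1 = 27, x2 = 16/3.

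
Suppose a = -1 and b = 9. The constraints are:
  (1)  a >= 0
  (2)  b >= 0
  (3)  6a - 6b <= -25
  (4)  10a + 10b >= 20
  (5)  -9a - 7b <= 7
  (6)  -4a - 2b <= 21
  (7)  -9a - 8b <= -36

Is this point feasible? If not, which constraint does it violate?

not feasible — violates (1)

Constraint (1): a = -1, which is not ≥ 0. All other constraints are satisfied.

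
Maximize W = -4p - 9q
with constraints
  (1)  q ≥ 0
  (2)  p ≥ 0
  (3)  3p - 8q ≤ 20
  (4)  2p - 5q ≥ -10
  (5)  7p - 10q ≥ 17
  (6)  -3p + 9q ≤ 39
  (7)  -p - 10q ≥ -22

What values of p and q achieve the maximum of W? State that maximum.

p = 17/7, q = 0, maximum W = -68/7

Extreme points and W = -4p - 9q:
  (20/3, 0) → W = -80/3
  (17/7, 0) → W = -68/7
  (188/19, 23/19) → W = -959/19
  (39/8, 137/80) → W = -2793/80

The optimum lies where q = 0 and 7p - 10q = 17.
Solving simultaneously gives p = 17/7, q = 0.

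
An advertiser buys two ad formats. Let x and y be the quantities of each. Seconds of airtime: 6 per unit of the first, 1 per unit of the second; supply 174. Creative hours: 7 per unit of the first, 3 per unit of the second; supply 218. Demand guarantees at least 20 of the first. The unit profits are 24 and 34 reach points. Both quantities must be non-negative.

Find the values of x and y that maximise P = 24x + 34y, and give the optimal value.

x = 20, y = 26, maximum P = 1364

Vertices and P = 24x + 34y:
  (29, 0) → P = 696
  (20, 0) → P = 480
  (304/11, 90/11) → P = 10356/11
  (20, 26) → P = 1364

The binding constraints are 7x + 3y = 218 and x = 20.
Solving simultaneously gives x = 20, y = 26.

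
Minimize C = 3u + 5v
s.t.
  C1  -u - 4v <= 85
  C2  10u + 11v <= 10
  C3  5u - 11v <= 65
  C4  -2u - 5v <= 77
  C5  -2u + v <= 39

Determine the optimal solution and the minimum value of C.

Corner points and C = 3u + 5v:
  (5, -40/11) → C = -35/11
  (-419/32, 205/16) → C = 793/32
  (-522/47, -515/47) → C = -4141/47
  (-68/3, -19/3) → C = -299/3

At the optimal vertex, -2u - 5v = 77 and -2u + v = 39.
Solving simultaneously gives u = -68/3, v = -19/3.

u = -68/3, v = -19/3, minimum C = -299/3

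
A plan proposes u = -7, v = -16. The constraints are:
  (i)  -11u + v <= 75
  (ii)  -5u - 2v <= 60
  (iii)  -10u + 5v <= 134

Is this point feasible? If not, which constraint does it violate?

not feasible — violates (ii)

Constraint (ii): -5u - 2v = 67, which is not ≤ 60. All other constraints are satisfied.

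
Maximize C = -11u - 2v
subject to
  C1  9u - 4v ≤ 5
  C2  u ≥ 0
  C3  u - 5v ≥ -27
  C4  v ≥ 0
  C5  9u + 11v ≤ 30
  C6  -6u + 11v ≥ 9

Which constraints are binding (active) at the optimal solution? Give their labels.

Feasible corners and C = -11u - 2v:
  (35/27, 5/3) → C = -475/27
  (91/75, 37/25) → C = -1223/75
  (0, 30/11) → C = -60/11
  (0, 9/11) → C = -18/11

The maximum is at (0, 9/11). Substituting into each constraint, equality holds for C2 and C6; the remaining constraints have slack.

C2 and C6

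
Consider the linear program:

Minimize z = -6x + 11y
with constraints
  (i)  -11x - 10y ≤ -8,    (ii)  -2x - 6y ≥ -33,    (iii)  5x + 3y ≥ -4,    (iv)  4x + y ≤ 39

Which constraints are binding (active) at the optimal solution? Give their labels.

(i) and (iv)

Extreme points and z = -6x + 11y:
  (-64/17, 84/17) → z = 1308/17
  (382/29, -397/29) → z = -6659/29
  (-41/8, 173/24) → z = 2641/24
  (201/22, 27/11) → z = -306/11

The minimum is at (382/29, -397/29). Substituting into each constraint, equality holds for (i) and (iv); the remaining constraints have slack.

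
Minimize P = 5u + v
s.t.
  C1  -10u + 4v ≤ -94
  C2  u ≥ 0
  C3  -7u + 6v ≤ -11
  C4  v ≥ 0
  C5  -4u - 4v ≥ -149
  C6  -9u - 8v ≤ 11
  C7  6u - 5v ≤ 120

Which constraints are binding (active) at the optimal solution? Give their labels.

C1 and C4

Corner points and P = 5u + v:
  (65/4, 137/8) → P = 787/8
  (47/5, 0) → P = 47
  (469/26, 999/52) → P = 5689/52
  (20, 0) → P = 100
  (1225/44, 207/22) → P = 6539/44

The minimum is at (47/5, 0). Substituting into each constraint, equality holds for C1 and C4; the remaining constraints have slack.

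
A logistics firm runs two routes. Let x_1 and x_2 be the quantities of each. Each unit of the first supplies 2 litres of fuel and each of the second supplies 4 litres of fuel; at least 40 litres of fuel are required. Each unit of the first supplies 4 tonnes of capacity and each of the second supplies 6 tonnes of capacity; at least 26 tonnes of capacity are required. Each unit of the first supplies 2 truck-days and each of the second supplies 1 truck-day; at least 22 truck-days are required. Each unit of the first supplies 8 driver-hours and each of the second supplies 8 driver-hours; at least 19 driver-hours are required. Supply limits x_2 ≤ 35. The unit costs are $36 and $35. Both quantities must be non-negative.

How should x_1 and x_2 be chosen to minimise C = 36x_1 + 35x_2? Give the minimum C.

Vertices and C = 36x_1 + 35x_2:
  (0, 22) → C = 770
  (0, 35) → C = 1225
  (20, 0) → C = 720
  (8, 6) → C = 498
The feasible region is unbounded (it extends along (1, 0)), but C strictly increases along every unbounded feasible direction, so there is no improving ray and the minimum is attained at a vertex.

x_1 = 8, x_2 = 6, minimum C = 498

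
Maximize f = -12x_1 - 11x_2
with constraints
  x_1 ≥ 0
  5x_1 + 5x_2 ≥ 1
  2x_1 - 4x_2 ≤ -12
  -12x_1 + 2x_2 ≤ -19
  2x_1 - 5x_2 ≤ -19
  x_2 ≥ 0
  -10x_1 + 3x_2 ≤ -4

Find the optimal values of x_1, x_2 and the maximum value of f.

x_1 = 19/8, x_2 = 19/4, maximum f = -323/4

Corner points and f = -12x_1 - 11x_2:
  (8, 7) → f = -173
  (19/8, 19/4) → f = -323/4
  (49/16, 71/8) → f = -1075/8
The feasible region is unbounded (it extends along (3, 10), (2, 1)), but f strictly decreases along every unbounded feasible direction, so there is no improving ray and the maximum is attained at a vertex.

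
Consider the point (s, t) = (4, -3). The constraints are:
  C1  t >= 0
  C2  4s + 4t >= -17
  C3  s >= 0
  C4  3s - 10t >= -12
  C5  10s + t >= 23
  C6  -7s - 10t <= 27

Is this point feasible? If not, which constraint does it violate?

not feasible — violates C1

Constraint C1: t = -3, which is not ≥ 0. All other constraints are satisfied.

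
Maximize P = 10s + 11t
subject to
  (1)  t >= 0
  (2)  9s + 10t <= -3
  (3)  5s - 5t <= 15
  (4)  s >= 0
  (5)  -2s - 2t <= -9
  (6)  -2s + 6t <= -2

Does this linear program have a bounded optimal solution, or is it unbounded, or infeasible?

infeasible

The boundaries 5s - 5t = 15 and -2s - 2t = -9 meet at (15/4, 3/4), but that point violates 9s + 10t ≤ -3. Every candidate vertex is excluded by some other constraint, so the feasible region is empty.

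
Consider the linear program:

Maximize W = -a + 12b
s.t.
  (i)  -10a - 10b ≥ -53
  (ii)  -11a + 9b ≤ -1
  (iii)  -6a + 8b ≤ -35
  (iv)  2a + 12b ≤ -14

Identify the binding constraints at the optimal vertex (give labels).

(iii) and (iv)

Feasible corners and W = -a + 12b:
  (194/25, -123/50) → W = -932/25
  (-307/34, -379/34) → W = -4241/34
  (7/2, -7/4) → W = -49/2
The feasible region is unbounded (it extends along (1, -1), (-9, -11)), but W strictly decreases along every unbounded feasible direction, so there is no improving ray and the maximum is attained at a vertex.

The maximum is at (7/2, -7/4). Substituting into each constraint, equality holds for (iii) and (iv); the remaining constraints have slack.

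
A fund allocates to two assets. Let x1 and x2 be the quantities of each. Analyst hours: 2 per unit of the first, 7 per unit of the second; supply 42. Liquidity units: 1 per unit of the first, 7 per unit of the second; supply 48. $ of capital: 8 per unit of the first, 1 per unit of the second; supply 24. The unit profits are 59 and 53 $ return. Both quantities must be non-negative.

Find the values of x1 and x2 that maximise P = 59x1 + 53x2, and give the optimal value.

Extreme points and P = 59x1 + 53x2:
  (0, 0) → P = 0
  (0, 6) → P = 318
  (3, 0) → P = 177
  (7/3, 16/3) → P = 1261/3

x1 = 7/3, x2 = 16/3, maximum P = 1261/3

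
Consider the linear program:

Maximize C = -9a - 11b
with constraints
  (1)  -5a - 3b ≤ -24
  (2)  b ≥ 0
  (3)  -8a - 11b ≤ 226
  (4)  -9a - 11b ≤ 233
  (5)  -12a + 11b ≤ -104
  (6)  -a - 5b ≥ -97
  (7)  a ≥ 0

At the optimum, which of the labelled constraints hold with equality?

Corner points and C = -9a - 11b:
  (26/3, 0) → C = -78
  (97, 0) → C = -873
  (1587/71, 1060/71) → C = -25943/71

The maximum is at (26/3, 0). Substituting into each constraint, equality holds for (2) and (5); the remaining constraints have slack.

(2) and (5)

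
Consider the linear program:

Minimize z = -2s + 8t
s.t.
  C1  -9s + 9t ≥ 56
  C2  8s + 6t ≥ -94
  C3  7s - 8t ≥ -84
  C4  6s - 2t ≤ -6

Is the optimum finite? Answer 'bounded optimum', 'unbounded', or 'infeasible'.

Feasible corners and z = -2s + 8t:
  (-197/21, -199/63) → z = -410/63
  (29/18, 47/6) → z = 535/9
  (-628/53, 7/53) → z = 1312/53
  (60/17, 231/17) → z = 1728/17
The feasible region has finitely many vertices and no improving ray; the minimum is -410/63 at (-197/21, -199/63).

bounded optimum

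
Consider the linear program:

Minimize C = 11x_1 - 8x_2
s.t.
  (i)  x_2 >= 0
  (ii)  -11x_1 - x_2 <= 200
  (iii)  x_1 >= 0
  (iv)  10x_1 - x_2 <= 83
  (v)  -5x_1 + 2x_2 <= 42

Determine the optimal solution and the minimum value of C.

x_1 = 208/15, x_2 = 167/3, minimum C = -1464/5

Feasible corners and C = 11x_1 - 8x_2:
  (0, 0) → C = 0
  (83/10, 0) → C = 913/10
  (0, 21) → C = -168
  (208/15, 167/3) → C = -1464/5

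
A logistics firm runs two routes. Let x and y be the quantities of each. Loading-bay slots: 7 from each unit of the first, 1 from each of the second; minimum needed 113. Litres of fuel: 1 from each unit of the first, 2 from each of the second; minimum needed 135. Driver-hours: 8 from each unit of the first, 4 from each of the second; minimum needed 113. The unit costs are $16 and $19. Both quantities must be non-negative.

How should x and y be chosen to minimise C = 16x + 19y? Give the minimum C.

x = 7, y = 64, minimum C = 1328

Vertices and C = 16x + 19y:
  (0, 113) → C = 2147
  (135, 0) → C = 2160
  (7, 64) → C = 1328
The feasible region is unbounded (it extends along (0, 1), (1, 0)), but C strictly increases along every unbounded feasible direction, so there is no improving ray and the minimum is attained at a vertex.

The binding constraints are 7x + y = 113 and x + 2y = 135.
Solving simultaneously gives x = 7, y = 64.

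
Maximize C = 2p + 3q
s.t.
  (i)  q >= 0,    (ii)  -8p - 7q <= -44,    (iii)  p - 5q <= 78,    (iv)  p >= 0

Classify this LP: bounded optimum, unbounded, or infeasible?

From the feasible point (11/2, 0), moving in the direction (0, 1) keeps every constraint satisfied while C increases without bound.

unbounded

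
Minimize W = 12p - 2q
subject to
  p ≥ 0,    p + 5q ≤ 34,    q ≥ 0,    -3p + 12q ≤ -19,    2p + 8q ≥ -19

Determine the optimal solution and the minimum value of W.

Corner points and W = 12p - 2q:
  (34, 0) → W = 408
  (503/27, 83/27) → W = 5870/27
  (19/3, 0) → W = 76

The optimum lies where q = 0 and -3p + 12q = -19.
Solving simultaneously gives p = 19/3, q = 0.

p = 19/3, q = 0, minimum W = 76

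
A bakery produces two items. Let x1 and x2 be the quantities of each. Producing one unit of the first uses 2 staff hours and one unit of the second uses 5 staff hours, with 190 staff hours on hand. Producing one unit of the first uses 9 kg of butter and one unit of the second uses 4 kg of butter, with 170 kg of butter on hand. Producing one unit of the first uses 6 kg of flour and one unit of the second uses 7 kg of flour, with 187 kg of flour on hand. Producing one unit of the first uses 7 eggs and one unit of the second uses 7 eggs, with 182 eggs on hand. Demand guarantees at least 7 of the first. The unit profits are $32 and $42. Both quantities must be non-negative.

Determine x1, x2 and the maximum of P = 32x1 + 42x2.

The optimum lies where 7x1 + 7x2 = 182 and x1 = 7.
Solving simultaneously gives x1 = 7, x2 = 19.

x1 = 7, x2 = 19, maximum P = 1022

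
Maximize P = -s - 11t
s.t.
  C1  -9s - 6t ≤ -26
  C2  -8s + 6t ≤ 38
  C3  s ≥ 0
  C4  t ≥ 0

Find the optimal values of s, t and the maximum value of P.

s = 26/9, t = 0, maximum P = -26/9

The feasible region is unbounded (it extends along (3, 4), (1, 0)), but P strictly decreases along every unbounded feasible direction, so there is no improving ray and the maximum is attained at a vertex.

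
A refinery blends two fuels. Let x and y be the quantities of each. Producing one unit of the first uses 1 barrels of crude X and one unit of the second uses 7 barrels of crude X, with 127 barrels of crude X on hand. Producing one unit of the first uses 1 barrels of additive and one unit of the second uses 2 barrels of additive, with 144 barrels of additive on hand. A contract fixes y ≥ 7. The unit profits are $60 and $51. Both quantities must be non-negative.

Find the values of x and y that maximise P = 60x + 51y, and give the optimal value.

x = 78, y = 7, maximum P = 5037

Vertices and P = 60x + 51y:
  (0, 127/7) → P = 6477/7
  (0, 7) → P = 357
  (78, 7) → P = 5037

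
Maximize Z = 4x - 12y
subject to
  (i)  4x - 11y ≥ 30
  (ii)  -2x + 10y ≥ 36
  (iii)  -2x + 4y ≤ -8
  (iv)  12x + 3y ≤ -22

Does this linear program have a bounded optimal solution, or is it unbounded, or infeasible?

The boundaries 4x - 11y = 30 and -2x + 10y = 36 meet at (116/3, 34/3), but that point violates 12x + 3y ≤ -22. Every candidate vertex is excluded by some other constraint, so the feasible region is empty.

infeasible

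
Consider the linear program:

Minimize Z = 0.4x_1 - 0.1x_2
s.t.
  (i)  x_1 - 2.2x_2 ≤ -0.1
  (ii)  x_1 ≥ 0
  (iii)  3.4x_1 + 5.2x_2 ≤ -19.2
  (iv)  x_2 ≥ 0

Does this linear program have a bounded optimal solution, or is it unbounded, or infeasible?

The boundaries x_1 - 2.2x_2 = -0.1 and x_1 = 0 meet at (0, 1/22), but that point violates 3.4x_1 + 5.2x_2 ≤ -19.2. Every candidate vertex is excluded by some other constraint, so the feasible region is empty.

infeasible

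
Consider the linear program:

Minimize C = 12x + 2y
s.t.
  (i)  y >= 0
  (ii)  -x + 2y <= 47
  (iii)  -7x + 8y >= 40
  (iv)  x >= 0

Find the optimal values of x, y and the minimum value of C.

Vertices and C = 12x + 2y:
  (148/3, 289/6) → C = 2065/3
  (0, 47/2) → C = 47
  (0, 5) → C = 10

At the optimal vertex, -7x + 8y = 40 and x = 0.
Solving simultaneously gives x = 0, y = 5.

x = 0, y = 5, minimum C = 10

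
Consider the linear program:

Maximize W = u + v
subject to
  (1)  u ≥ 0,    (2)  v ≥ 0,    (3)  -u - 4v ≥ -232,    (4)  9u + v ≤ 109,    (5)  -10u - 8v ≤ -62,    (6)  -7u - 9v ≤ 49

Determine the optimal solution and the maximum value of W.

u = 204/35, v = 1979/35, maximum W = 2183/35

Corner points and W = u + v:
  (0, 58) → W = 58
  (0, 31/4) → W = 31/4
  (109/9, 0) → W = 109/9
  (31/5, 0) → W = 31/5
  (204/35, 1979/35) → W = 2183/35

The optimum lies where -u - 4v = -232 and 9u + v = 109.
Solving simultaneously gives u = 204/35, v = 1979/35.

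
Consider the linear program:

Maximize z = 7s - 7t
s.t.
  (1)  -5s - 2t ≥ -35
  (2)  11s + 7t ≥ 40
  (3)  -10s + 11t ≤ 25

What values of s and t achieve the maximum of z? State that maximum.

s = 165/13, t = -185/13, maximum z = 2450/13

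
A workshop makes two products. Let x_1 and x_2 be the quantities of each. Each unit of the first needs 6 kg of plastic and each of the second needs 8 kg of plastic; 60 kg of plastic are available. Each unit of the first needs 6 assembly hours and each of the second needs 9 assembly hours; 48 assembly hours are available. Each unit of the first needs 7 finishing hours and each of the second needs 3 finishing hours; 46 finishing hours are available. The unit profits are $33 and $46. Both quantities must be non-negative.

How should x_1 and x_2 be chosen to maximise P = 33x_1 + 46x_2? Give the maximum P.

x_1 = 6, x_2 = 4/3, maximum P = 778/3

Vertices and P = 33x_1 + 46x_2:
  (0, 0) → P = 0
  (0, 16/3) → P = 736/3
  (46/7, 0) → P = 1518/7
  (6, 4/3) → P = 778/3

The optimum lies where 6x_1 + 9x_2 = 48 and 7x_1 + 3x_2 = 46.
Solving simultaneously gives x_1 = 6, x_2 = 4/3.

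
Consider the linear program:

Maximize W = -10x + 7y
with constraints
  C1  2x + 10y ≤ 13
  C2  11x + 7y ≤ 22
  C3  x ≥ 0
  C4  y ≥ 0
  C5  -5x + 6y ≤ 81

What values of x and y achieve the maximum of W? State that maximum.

Feasible corners and W = -10x + 7y:
  (43/32, 33/32) → W = -199/32
  (0, 13/10) → W = 91/10
  (2, 0) → W = -20
  (0, 0) → W = 0

At the optimal vertex, 2x + 10y = 13 and x = 0.
Solving simultaneously gives x = 0, y = 13/10.

x = 0, y = 13/10, maximum W = 91/10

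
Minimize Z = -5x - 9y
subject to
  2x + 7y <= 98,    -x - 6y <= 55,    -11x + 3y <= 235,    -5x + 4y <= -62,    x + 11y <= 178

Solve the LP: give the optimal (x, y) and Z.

x = 973/5, y = -208/5, minimum Z = -2993/5

Corner points and Z = -5x - 9y:
  (973/5, -208/5) → Z = -2993/5
  (826/43, 366/43) → Z = -7424/43
  (76/17, -337/34) → Z = 2273/34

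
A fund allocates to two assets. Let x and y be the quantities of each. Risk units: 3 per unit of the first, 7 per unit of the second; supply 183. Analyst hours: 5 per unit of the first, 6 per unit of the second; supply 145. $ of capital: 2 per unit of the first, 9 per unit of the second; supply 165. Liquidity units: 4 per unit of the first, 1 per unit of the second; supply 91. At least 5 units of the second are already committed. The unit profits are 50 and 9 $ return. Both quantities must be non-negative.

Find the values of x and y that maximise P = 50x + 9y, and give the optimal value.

Extreme points and P = 50x + 9y:
  (0, 55/3) → P = 165
  (0, 5) → P = 45
  (105/11, 535/33) → P = 6855/11
  (401/19, 125/19) → P = 21175/19
  (43/2, 5) → P = 1120

At the optimal vertex, 4x + y = 91 and y = 5.
Solving simultaneously gives x = 43/2, y = 5.

x = 43/2, y = 5, maximum P = 1120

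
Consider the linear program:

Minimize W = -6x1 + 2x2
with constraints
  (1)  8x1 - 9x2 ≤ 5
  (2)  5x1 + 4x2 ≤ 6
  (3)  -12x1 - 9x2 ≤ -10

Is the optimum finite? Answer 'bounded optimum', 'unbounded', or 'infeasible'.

bounded optimum

Feasible corners and W = -6x1 + 2x2:
  (74/77, 23/77) → W = -398/77
  (3/4, 1/9) → W = -77/18
  (-14/3, 22/3) → W = 128/3
The feasible region has finitely many vertices and no improving ray; the minimum is -398/77 at (74/77, 23/77).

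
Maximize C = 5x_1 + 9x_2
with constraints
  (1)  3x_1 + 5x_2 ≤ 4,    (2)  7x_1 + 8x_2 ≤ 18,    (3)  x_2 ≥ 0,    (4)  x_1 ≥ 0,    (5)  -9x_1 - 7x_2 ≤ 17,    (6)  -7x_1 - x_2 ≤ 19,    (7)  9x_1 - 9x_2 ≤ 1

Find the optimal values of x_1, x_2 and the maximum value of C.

Feasible corners and C = 5x_1 + 9x_2:
  (0, 4/5) → C = 36/5
  (41/72, 11/24) → C = 251/36
  (0, 0) → C = 0
  (1/9, 0) → C = 5/9

The binding constraints are 3x_1 + 5x_2 = 4 and x_1 = 0.
Solving simultaneously gives x_1 = 0, x_2 = 4/5.

x_1 = 0, x_2 = 4/5, maximum C = 36/5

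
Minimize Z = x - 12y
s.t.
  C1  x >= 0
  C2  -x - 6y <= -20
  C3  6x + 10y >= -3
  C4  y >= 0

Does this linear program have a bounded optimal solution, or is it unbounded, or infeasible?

From the feasible point (0, 10/3), moving in the direction (0, 1) keeps every constraint satisfied while Z decreases without bound.

unbounded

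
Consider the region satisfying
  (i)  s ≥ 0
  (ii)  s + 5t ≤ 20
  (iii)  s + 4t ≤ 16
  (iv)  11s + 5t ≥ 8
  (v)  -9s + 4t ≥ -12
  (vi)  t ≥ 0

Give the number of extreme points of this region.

Intersecting each pair of boundary lines and keeping only the points that satisfy every inequality leaves:
  (0, 4)
  (0, 8/5)
  (14/5, 33/10)
  (8/11, 0)
  (4/3, 0)

5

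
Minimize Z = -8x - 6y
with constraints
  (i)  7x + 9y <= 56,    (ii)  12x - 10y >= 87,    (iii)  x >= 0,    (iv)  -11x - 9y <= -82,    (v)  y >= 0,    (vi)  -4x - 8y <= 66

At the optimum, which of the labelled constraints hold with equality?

Corner points and Z = -8x - 6y:
  (1343/178, 63/178) → Z = -5561/89
  (8, 0) → Z = -64
  (1603/218, 27/218) → Z = -6493/109
  (82/11, 0) → Z = -656/11

The minimum is at (8, 0). Substituting into each constraint, equality holds for (i) and (v); the remaining constraints have slack.

(i) and (v)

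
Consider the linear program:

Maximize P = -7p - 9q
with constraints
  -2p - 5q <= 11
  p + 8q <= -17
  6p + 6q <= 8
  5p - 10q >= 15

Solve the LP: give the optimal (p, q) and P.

p = -3/11, q = -23/11, maximum P = 228/11

Corner points and P = -7p - 9q:
  (-3/11, -23/11) → P = 228/11
  (53/9, -41/9) → P = -2/9
  (83/21, -55/21) → P = -86/21

At the optimal vertex, -2p - 5q = 11 and p + 8q = -17.
Solving simultaneously gives p = -3/11, q = -23/11.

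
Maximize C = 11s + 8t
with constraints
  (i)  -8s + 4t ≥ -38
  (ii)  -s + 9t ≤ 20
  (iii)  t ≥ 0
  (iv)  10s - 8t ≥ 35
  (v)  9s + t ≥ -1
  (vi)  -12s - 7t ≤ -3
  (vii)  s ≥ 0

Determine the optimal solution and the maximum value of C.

s = 211/34, t = 99/34, maximum C = 3113/34

Feasible corners and C = 11s + 8t:
  (211/34, 99/34) → C = 3113/34
  (19/4, 0) → C = 209/4
  (475/82, 235/82) → C = 7105/82
  (7/2, 0) → C = 77/2

At the optimal vertex, -8s + 4t = -38 and -s + 9t = 20.
Solving simultaneously gives s = 211/34, t = 99/34.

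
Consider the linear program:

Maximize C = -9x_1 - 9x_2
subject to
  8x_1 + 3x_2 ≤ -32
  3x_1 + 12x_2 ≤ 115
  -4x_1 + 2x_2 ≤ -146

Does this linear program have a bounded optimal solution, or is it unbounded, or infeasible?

From the feasible point (187/14, -324/7), moving in the direction (-2, -4) keeps every constraint satisfied while C increases without bound.

unbounded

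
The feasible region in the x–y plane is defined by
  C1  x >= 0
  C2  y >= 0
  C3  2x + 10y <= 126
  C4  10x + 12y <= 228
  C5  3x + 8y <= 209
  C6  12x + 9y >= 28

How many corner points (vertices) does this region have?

Pairwise boundary intersections that survive every other constraint:
  (0, 63/5)
  (0, 28/9)
  (114/5, 0)
  (7/3, 0)
  (192/19, 201/19)

5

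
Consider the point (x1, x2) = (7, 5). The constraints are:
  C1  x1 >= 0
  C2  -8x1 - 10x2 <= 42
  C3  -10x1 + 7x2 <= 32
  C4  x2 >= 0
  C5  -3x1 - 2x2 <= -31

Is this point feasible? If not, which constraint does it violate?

feasible

C1: 7 ≥ 0 ✓
C2: -106 ≤ 42 ✓
C3: -35 ≤ 32 ✓
C4: 5 ≥ 0 ✓
C5: -31 ≤ -31 ✓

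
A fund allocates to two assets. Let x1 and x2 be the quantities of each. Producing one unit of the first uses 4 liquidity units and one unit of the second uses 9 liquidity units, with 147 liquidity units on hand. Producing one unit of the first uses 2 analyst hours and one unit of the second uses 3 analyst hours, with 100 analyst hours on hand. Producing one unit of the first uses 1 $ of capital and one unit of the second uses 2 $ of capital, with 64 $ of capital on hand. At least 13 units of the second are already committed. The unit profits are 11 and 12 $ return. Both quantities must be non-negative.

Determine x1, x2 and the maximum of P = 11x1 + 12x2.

x1 = 15/2, x2 = 13, maximum P = 477/2

Extreme points and P = 11x1 + 12x2:
  (0, 49/3) → P = 196
  (0, 13) → P = 156
  (15/2, 13) → P = 477/2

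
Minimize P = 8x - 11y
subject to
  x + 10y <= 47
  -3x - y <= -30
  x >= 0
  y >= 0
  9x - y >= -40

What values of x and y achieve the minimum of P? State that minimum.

Vertices and P = 8x - 11y:
  (253/29, 111/29) → P = 803/29
  (47, 0) → P = 376
  (10, 0) → P = 80

x = 253/29, y = 111/29, minimum P = 803/29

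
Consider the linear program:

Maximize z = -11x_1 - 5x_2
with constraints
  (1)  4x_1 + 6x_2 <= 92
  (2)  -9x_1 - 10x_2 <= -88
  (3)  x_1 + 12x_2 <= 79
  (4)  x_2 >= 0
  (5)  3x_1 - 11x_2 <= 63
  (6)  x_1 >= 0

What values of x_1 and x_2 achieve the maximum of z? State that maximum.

x_1 = 19/7, x_2 = 89/14, maximum z = -863/14

Extreme points and z = -11x_1 - 5x_2:
  (15, 16/3) → z = -575/3
  (695/31, 12/31) → z = -7705/31
  (19/7, 89/14) → z = -863/14
  (88/9, 0) → z = -968/9
  (21, 0) → z = -231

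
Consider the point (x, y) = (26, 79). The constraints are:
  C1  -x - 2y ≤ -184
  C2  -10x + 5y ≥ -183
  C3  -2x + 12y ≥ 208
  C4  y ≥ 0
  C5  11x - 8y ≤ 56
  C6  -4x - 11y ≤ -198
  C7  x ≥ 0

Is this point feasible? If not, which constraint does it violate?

feasible

C1: -184 ≤ -184 ✓
C2: 135 ≥ -183 ✓
C3: 896 ≥ 208 ✓
C4: 79 ≥ 0 ✓
C5: -346 ≤ 56 ✓
C6: -973 ≤ -198 ✓
C7: 26 ≥ 0 ✓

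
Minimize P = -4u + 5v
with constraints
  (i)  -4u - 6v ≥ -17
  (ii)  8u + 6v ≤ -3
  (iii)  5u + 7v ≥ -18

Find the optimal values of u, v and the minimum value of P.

Corner points and P = -4u + 5v:
  (-5, 37/6) → P = 305/6
  (-227/2, 157/2) → P = 1693/2
  (87/26, -129/26) → P = -993/26

u = 87/26, v = -129/26, minimum P = -993/26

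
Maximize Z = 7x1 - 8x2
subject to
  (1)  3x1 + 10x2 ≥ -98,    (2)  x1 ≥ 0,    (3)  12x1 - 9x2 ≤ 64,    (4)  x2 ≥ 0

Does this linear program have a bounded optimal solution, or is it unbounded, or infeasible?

Corner points and Z = 7x1 - 8x2:
  (0, 0) → Z = 0
  (16/3, 0) → Z = 112/3
The feasible region has finitely many vertices and no improving ray; the maximum is 112/3 at (16/3, 0).

bounded optimum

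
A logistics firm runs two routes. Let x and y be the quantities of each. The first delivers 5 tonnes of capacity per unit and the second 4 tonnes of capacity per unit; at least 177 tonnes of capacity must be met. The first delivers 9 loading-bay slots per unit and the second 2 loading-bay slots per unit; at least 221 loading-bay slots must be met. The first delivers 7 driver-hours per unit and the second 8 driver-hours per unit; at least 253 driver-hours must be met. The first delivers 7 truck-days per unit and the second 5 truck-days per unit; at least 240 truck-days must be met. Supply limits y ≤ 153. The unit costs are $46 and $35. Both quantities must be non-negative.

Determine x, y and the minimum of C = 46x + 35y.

x = 25, y = 13, minimum C = 1605

Extreme points and C = 46x + 35y:
  (0, 221/2) → C = 7735/2
  (0, 153) → C = 5355
  (253/7, 0) → C = 11638/7
  (101/3, 13/6) → C = 3249/2
  (25, 13) → C = 1605
  (625/31, 613/31) → C = 50205/31
The feasible region is unbounded (it extends along (1, 0)), but C strictly increases along every unbounded feasible direction, so there is no improving ray and the minimum is attained at a vertex.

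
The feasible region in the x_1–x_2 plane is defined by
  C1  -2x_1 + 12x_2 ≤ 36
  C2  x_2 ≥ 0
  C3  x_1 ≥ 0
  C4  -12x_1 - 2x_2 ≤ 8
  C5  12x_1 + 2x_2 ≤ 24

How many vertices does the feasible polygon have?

4

Of the 9 pairwise boundary intersections, those satisfying every inequality are:
  (0, 3)
  (54/37, 120/37)
  (0, 0)
  (2, 0)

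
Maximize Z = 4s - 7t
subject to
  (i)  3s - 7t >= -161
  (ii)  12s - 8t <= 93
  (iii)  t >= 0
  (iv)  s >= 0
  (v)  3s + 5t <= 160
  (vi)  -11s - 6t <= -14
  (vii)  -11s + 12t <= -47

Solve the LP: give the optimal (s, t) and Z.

Vertices and Z = 4s - 7t:
  (31/4, 0) → Z = 31
  (185/14, 459/56) → Z = -253/56
  (47/11, 0) → Z = 188/11

The optimum lies where 12s - 8t = 93 and t = 0.
Solving simultaneously gives s = 31/4, t = 0.

s = 31/4, t = 0, maximum Z = 31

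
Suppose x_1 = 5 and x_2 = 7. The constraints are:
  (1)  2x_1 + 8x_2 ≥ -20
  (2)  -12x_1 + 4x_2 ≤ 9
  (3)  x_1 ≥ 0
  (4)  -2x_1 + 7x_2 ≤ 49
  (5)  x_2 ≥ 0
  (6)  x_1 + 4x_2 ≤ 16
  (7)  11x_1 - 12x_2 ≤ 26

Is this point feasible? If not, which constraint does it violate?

not feasible — violates (6)

Constraint (6): x_1 + 4x_2 = 33, which is not ≤ 16. All other constraints are satisfied.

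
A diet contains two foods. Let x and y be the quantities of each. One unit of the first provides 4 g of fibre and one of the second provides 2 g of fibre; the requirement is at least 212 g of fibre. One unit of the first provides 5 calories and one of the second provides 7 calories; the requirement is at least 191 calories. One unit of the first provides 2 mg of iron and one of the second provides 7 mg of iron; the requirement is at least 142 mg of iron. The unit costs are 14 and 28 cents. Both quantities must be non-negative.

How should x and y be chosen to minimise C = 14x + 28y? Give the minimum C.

x = 50, y = 6, minimum C = 868

Vertices and C = 14x + 28y:
  (0, 106) → C = 2968
  (71, 0) → C = 994
  (50, 6) → C = 868
The feasible region is unbounded (it extends along (0, 1), (1, 0)), but C strictly increases along every unbounded feasible direction, so there is no improving ray and the minimum is attained at a vertex.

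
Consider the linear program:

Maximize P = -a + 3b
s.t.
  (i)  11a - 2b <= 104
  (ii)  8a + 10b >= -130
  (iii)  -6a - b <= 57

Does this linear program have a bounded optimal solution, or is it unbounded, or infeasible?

From the feasible point (130/21, -377/21), moving in the direction (-1, 6) keeps every constraint satisfied while P increases without bound.

unbounded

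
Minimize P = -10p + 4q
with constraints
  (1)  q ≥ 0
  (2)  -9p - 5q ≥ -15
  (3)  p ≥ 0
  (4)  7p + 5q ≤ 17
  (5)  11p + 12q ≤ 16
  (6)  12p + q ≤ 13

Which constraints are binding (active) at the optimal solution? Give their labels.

(1) and (6)

Extreme points and P = -10p + 4q:
  (0, 0) → P = 0
  (13/12, 0) → P = -65/6
  (0, 4/3) → P = 16/3
  (20/19, 7/19) → P = -172/19

The minimum is at (13/12, 0). Substituting into each constraint, equality holds for (1) and (6); the remaining constraints have slack.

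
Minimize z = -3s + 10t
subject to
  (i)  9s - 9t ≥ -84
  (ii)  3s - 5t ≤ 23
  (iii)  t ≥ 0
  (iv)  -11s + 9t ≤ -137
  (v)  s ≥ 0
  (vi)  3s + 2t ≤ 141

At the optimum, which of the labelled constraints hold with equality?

(ii) and (iv)

Corner points and z = -3s + 10t:
  (239/14, 79/14) → z = 73/14
  (751/21, 118/7) → z = 429/7
  (1543/49, 1140/49) → z = 6771/49

The minimum is at (239/14, 79/14). Substituting into each constraint, equality holds for (ii) and (iv); the remaining constraints have slack.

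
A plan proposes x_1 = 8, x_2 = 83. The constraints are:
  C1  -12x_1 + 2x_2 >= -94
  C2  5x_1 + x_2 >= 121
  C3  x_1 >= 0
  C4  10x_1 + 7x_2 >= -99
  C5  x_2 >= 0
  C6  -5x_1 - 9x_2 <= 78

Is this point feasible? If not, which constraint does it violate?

feasible

C1: 70 ≥ -94 ✓
C2: 123 ≥ 121 ✓
C3: 8 ≥ 0 ✓
C4: 661 ≥ -99 ✓
C5: 83 ≥ 0 ✓
C6: -787 ≤ 78 ✓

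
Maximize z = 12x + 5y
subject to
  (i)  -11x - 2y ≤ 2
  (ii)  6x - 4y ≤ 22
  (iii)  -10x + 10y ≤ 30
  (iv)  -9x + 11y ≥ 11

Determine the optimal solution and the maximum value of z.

x = 17, y = 20, maximum z = 304

Vertices and z = 12x + 5y:
  (-8/13, 31/13) → z = 59/13
  (-44/139, 103/139) → z = -13/139
  (17, 20) → z = 304
  (143/15, 44/5) → z = 792/5

The binding constraints are 6x - 4y = 22 and -10x + 10y = 30.
Solving simultaneously gives x = 17, y = 20.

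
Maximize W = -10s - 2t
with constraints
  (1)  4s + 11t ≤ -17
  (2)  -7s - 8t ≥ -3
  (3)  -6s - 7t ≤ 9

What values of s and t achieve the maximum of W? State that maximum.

s = 10/19, t = -33/19, maximum W = -34/19

Vertices and W = -10s - 2t:
  (169/45, -131/45) → W = -476/15
  (10/19, -33/19) → W = -34/19
  (93, -81) → W = -768

At the optimal vertex, 4s + 11t = -17 and -6s - 7t = 9.
Solving simultaneously gives s = 10/19, t = -33/19.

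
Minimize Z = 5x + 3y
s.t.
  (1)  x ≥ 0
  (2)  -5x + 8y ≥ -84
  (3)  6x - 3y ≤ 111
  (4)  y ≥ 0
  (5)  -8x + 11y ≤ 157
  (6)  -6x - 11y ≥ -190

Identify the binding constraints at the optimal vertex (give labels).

Extreme points and Z = 5x + 3y:
  (0, 0) → Z = 0
  (0, 157/11) → Z = 471/11
  (212/11, 17/11) → Z = 101
  (84/5, 0) → Z = 84
  (597/28, 79/14) → Z = 3459/28
  (33/14, 1231/77) → Z = 9201/154

The minimum is at (0, 0). Substituting into each constraint, equality holds for (1) and (4); the remaining constraints have slack.

(1) and (4)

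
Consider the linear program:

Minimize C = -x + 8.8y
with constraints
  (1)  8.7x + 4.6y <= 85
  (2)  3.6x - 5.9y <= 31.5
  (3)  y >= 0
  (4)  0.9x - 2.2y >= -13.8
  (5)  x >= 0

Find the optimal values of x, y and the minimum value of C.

x = 8.75, y = 0, minimum C = -8.75

Vertices and C = -x + 8.8y:
  (64640/6789, 1065/2263) → C = -36524/6789
  (1544/291, 819/97) → C = 100388/1455
  (35/4, 0) → C = -35/4
  (0, 0) → C = 0
  (0, 69/11) → C = 276/5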